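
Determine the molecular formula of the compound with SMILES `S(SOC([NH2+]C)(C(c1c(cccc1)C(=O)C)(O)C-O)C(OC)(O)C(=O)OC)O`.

Heavy atoms from the SMILES: 16 C, 1 N, 9 O, 2 S.
Implicit hydrogens by atom environment:
  5 × C: no H
  5 × O: no H
  4 × C: 3 H each → 12
  4 × C (aromatic): 1 H each → 4
  4 × O: 1 H each → 4
  2 × C (aromatic): no H
  2 × S: no H
  1 × C: 2 H
  1 × N (charge +1): 2 H
  Total hydrogens = 24.
Net charge +1.
Molecular formula: C16H24NO9S2+

C16H24NO9S2+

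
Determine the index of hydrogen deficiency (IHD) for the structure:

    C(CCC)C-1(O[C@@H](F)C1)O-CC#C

3

Molecular formula from the SMILES: C10H15FO2.
DoU = (2C + 2 + N − H − X)/2 = (2·10 + 2 + 0 − 15 − 1)/2 = 6/2 = 3.
(Structurally: 1 ring(s) + 2 π bond(s) = 3.)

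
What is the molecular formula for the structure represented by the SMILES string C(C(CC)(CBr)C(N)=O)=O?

C6H10BrNO2

Heavy atoms from the SMILES: 1 Br, 6 C, 1 N, 2 O.
Implicit hydrogens by atom environment:
  2 × C: 2 H each → 4
  2 × C: no H
  2 × O: no H
  1 × Br: no H
  1 × C: 3 H
  1 × C: 1 H
  1 × N: 2 H
  Total hydrogens = 10.
Molecular formula: C6H10BrNO2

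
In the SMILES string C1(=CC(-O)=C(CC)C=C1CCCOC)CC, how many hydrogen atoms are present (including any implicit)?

Hydrogens are implicit in SMILES; fill each atom to its normal valence:
  5 × C: 2 H each → 10
  4 × C (aromatic): no H
  3 × C: 3 H each → 9
  2 × C (aromatic): 1 H each → 2
  1 × O: 1 H
  1 × O: no H
  Total hydrogens = 22.

22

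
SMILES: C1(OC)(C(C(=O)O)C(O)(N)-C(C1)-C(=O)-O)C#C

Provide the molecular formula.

C10H13NO6

Heavy atoms from the SMILES: 10 C, 1 N, 6 O.
Implicit hydrogens by atom environment:
  5 × C: no H
  3 × C: 1 H each → 3
  3 × O: 1 H each → 3
  3 × O: no H
  1 × C: 3 H
  1 × C: 2 H
  1 × N: 2 H
  Total hydrogens = 13.
Molecular formula: C10H13NO6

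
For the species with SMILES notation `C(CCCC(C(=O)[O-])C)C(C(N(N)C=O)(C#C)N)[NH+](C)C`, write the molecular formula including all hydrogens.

C14H26N4O3

Heavy atoms from the SMILES: 14 C, 4 N, 3 O.
Implicit hydrogens by atom environment:
  4 × C: 2 H each → 8
  4 × C: 1 H each → 4
  3 × C: 3 H each → 9
  3 × C: no H
  2 × N: 2 H each → 4
  2 × O: no H
  1 × N (charge +1): 1 H
  1 × N: no H
  1 × O (charge -1): no H
  Total hydrogens = 26.
Molecular formula: C14H26N4O3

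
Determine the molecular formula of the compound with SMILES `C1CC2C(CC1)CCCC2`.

C10H18

Heavy atoms from the SMILES: 10 C.
Implicit hydrogens by atom environment:
  8 × C: 2 H each → 16
  2 × C: 1 H each → 2
  Total hydrogens = 18.
Molecular formula: C10H18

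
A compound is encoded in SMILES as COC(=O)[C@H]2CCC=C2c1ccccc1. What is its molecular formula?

Heavy atoms from the SMILES: 13 C, 2 O.
Implicit hydrogens by atom environment:
  5 × C (aromatic): 1 H each → 5
  2 × C: 2 H each → 4
  2 × C: 1 H each → 2
  2 × C: no H
  2 × O: no H
  1 × C: 3 H
  1 × C (aromatic): no H
  Total hydrogens = 14.
Molecular formula: C13H14O2

C13H14O2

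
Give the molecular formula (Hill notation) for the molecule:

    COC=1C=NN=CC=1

C5H6N2O

Heavy atoms from the SMILES: 5 C, 2 N, 1 O.
Implicit hydrogens by atom environment:
  3 × C (aromatic): 1 H each → 3
  2 × N (aromatic): no H
  1 × C: 3 H
  1 × C (aromatic): no H
  1 × O: no H
  Total hydrogens = 6.
Molecular formula: C5H6N2O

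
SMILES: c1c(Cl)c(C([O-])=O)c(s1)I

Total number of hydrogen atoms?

Hydrogens are implicit in SMILES; fill each atom to its normal valence:
  3 × C (aromatic): no H
  1 × C (aromatic): 1 H
  1 × C: no H
  1 × Cl: no H
  1 × I: no H
  1 × O: no H
  1 × O (charge -1): no H
  1 × S (aromatic): no H
  Total hydrogens = 1.

1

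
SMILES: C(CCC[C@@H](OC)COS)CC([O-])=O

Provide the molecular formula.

Heavy atoms from the SMILES: 9 C, 4 O, 1 S.
Implicit hydrogens by atom environment:
  6 × C: 2 H each → 12
  3 × O: no H
  1 × C: 3 H
  1 × C: 1 H
  1 × C: no H
  1 × O (charge -1): no H
  1 × S: 1 H
  Total hydrogens = 17.
Net charge -1.
Molecular formula: C9H17O4S-

C9H17O4S-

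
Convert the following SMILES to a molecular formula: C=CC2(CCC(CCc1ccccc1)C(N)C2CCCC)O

Heavy atoms from the SMILES: 20 C, 1 N, 1 O.
Implicit hydrogens by atom environment:
  8 × C: 2 H each → 16
  5 × C (aromatic): 1 H each → 5
  4 × C: 1 H each → 4
  1 × C: 3 H
  1 × C: no H
  1 × C (aromatic): no H
  1 × N: 2 H
  1 × O: 1 H
  Total hydrogens = 31.
Molecular formula: C20H31NO

C20H31NO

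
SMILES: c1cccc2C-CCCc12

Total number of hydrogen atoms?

Hydrogens are implicit in SMILES; fill each atom to its normal valence:
  4 × C: 2 H each → 8
  4 × C (aromatic): 1 H each → 4
  2 × C (aromatic): no H
  Total hydrogens = 12.

12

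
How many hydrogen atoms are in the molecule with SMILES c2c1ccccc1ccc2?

8

Hydrogens are implicit in SMILES; fill each atom to its normal valence:
  8 × C (aromatic): 1 H each → 8
  2 × C (aromatic): no H
  Total hydrogens = 8.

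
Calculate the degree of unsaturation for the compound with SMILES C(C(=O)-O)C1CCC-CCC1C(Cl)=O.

Molecular formula from the SMILES: C10H15ClO3.
DoU = (2C + 2 + N − H − X)/2 = (2·10 + 2 + 0 − 15 − 1)/2 = 6/2 = 3.
(Structurally: 1 ring(s) + 2 π bond(s) = 3.)

3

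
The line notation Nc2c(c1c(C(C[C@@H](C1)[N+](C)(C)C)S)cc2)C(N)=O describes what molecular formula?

Heavy atoms from the SMILES: 14 C, 3 N, 1 O, 1 S.
Implicit hydrogens by atom environment:
  4 × C (aromatic): no H
  3 × C: 3 H each → 9
  2 × C: 2 H each → 4
  2 × C (aromatic): 1 H each → 2
  2 × C: 1 H each → 2
  2 × N: 2 H each → 4
  1 × C: no H
  1 × N (charge +1): no H
  1 × O: no H
  1 × S: 1 H
  Total hydrogens = 22.
Net charge +1.
Molecular formula: C14H22N3OS+

C14H22N3OS+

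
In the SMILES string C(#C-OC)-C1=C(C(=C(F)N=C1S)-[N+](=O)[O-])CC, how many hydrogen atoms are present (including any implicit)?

Hydrogens are implicit in SMILES; fill each atom to its normal valence:
  5 × C (aromatic): no H
  2 × C: 3 H each → 6
  2 × C: no H
  2 × O: no H
  1 × C: 2 H
  1 × F: no H
  1 × N (aromatic): no H
  1 × N (charge +1): no H
  1 × O (charge -1): no H
  1 × S: 1 H
  Total hydrogens = 9.

9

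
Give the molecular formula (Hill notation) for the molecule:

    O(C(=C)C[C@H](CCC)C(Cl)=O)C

C9H15ClO2

Heavy atoms from the SMILES: 9 C, 1 Cl, 2 O.
Implicit hydrogens by atom environment:
  4 × C: 2 H each → 8
  2 × C: 3 H each → 6
  2 × C: no H
  2 × O: no H
  1 × C: 1 H
  1 × Cl: no H
  Total hydrogens = 15.
Molecular formula: C9H15ClO2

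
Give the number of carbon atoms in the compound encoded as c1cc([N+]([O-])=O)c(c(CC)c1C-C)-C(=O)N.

11

The symbol for carbon appears 11 times in the SMILES. Lowercase c denotes aromatic carbon and counts toward C.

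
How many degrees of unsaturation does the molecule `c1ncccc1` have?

4

Molecular formula from the SMILES: C5H5N.
DoU = (2C + 2 + N − H − X)/2 = (2·5 + 2 + 1 − 5 − 0)/2 = 8/2 = 4.
(Structurally: 1 ring(s) + 3 π bond(s) = 4.)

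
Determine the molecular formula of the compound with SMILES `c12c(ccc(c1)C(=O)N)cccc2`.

Heavy atoms from the SMILES: 11 C, 1 N, 1 O.
Implicit hydrogens by atom environment:
  7 × C (aromatic): 1 H each → 7
  3 × C (aromatic): no H
  1 × C: no H
  1 × N: 2 H
  1 × O: no H
  Total hydrogens = 9.
Molecular formula: C11H9NO

C11H9NO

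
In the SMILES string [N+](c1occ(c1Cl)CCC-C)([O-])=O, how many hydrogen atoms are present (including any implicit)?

Hydrogens are implicit in SMILES; fill each atom to its normal valence:
  3 × C: 2 H each → 6
  3 × C (aromatic): no H
  1 × C: 3 H
  1 × C (aromatic): 1 H
  1 × Cl: no H
  1 × N (charge +1): no H
  1 × O (aromatic): no H
  1 × O: no H
  1 × O (charge -1): no H
  Total hydrogens = 10.

10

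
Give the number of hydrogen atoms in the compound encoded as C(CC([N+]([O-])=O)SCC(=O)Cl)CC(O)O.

Hydrogens are implicit in SMILES; fill each atom to its normal valence:
  4 × C: 2 H each → 8
  2 × C: 1 H each → 2
  2 × O: 1 H each → 2
  2 × O: no H
  1 × C: no H
  1 × Cl: no H
  1 × N (charge +1): no H
  1 × O (charge -1): no H
  1 × S: no H
  Total hydrogens = 12.

12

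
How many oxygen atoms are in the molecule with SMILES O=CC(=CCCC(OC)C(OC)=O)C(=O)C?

The symbol for oxygen appears 5 times in the SMILES.

5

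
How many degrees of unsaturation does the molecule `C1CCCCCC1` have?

1

Molecular formula from the SMILES: C7H14.
DoU = (2C + 2 + N − H − X)/2 = (2·7 + 2 + 0 − 14 − 0)/2 = 2/2 = 1.
(Structurally: 1 ring(s) + 0 π bond(s) = 1.)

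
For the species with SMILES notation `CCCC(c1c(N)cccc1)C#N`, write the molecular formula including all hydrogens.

C11H14N2

Heavy atoms from the SMILES: 11 C, 2 N.
Implicit hydrogens by atom environment:
  4 × C (aromatic): 1 H each → 4
  2 × C: 2 H each → 4
  2 × C (aromatic): no H
  1 × C: 3 H
  1 × C: 1 H
  1 × C: no H
  1 × N: 2 H
  1 × N: no H
  Total hydrogens = 14.
Molecular formula: C11H14N2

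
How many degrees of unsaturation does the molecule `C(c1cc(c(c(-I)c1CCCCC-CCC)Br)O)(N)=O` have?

5

Molecular formula from the SMILES: C15H21BrINO2.
DoU = (2C + 2 + N − H − X)/2 = (2·15 + 2 + 1 − 21 − 2)/2 = 10/2 = 5.
(Structurally: 1 ring(s) + 4 π bond(s) = 5.)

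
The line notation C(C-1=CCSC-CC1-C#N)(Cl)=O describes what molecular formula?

Heavy atoms from the SMILES: 8 C, 1 Cl, 1 N, 1 O, 1 S.
Implicit hydrogens by atom environment:
  3 × C: 2 H each → 6
  3 × C: no H
  2 × C: 1 H each → 2
  1 × Cl: no H
  1 × N: no H
  1 × O: no H
  1 × S: no H
  Total hydrogens = 8.
Molecular formula: C8H8ClNOS

C8H8ClNOS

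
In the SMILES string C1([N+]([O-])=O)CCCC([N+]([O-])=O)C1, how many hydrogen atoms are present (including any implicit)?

Hydrogens are implicit in SMILES; fill each atom to its normal valence:
  4 × C: 2 H each → 8
  2 × C: 1 H each → 2
  2 × N (charge +1): no H
  2 × O: no H
  2 × O (charge -1): no H
  Total hydrogens = 10.

10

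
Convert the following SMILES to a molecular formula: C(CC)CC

Heavy atoms from the SMILES: 5 C.
Implicit hydrogens by atom environment:
  3 × C: 2 H each → 6
  2 × C: 3 H each → 6
  Total hydrogens = 12.
Molecular formula: C5H12

C5H12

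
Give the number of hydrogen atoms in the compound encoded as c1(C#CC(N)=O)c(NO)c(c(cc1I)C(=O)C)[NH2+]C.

13

Hydrogens are implicit in SMILES; fill each atom to its normal valence:
  5 × C (aromatic): no H
  4 × C: no H
  2 × C: 3 H each → 6
  2 × O: no H
  1 × C (aromatic): 1 H
  1 × I: no H
  1 × N (charge +1): 2 H
  1 × N: 2 H
  1 × N: 1 H
  1 × O: 1 H
  Total hydrogens = 13.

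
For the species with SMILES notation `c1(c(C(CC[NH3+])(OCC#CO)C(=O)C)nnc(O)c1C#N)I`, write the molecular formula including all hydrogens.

Heavy atoms from the SMILES: 13 C, 1 I, 4 N, 4 O.
Implicit hydrogens by atom environment:
  5 × C: no H
  4 × C (aromatic): no H
  3 × C: 2 H each → 6
  2 × N (aromatic): no H
  2 × O: 1 H each → 2
  2 × O: no H
  1 × C: 3 H
  1 × I: no H
  1 × N (charge +1): 3 H
  1 × N: no H
  Total hydrogens = 14.
Net charge +1.
Molecular formula: C13H14IN4O4+

C13H14IN4O4+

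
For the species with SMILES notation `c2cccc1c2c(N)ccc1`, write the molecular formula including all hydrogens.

C10H9N

Heavy atoms from the SMILES: 10 C, 1 N.
Implicit hydrogens by atom environment:
  7 × C (aromatic): 1 H each → 7
  3 × C (aromatic): no H
  1 × N: 2 H
  Total hydrogens = 9.
Molecular formula: C10H9N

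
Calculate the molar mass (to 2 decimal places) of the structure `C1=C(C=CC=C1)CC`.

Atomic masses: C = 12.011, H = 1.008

Molecular formula: C8H10.
M = 8×12.011 + 10×1.008 = 106.17 g/mol.

106.17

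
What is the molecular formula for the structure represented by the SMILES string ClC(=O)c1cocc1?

C5H3ClO2

Heavy atoms from the SMILES: 5 C, 1 Cl, 2 O.
Implicit hydrogens by atom environment:
  3 × C (aromatic): 1 H each → 3
  1 × C (aromatic): no H
  1 × C: no H
  1 × Cl: no H
  1 × O (aromatic): no H
  1 × O: no H
  Total hydrogens = 3.
Molecular formula: C5H3ClO2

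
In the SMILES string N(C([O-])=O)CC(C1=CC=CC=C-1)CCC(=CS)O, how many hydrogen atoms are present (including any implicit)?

16

Hydrogens are implicit in SMILES; fill each atom to its normal valence:
  5 × C (aromatic): 1 H each → 5
  3 × C: 2 H each → 6
  2 × C: 1 H each → 2
  2 × C: no H
  1 × C (aromatic): no H
  1 × N: 1 H
  1 × O: 1 H
  1 × O: no H
  1 × O (charge -1): no H
  1 × S: 1 H
  Total hydrogens = 16.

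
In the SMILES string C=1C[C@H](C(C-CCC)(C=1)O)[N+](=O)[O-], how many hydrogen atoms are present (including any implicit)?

Hydrogens are implicit in SMILES; fill each atom to its normal valence:
  4 × C: 2 H each → 8
  3 × C: 1 H each → 3
  1 × C: 3 H
  1 × C: no H
  1 × N (charge +1): no H
  1 × O: 1 H
  1 × O: no H
  1 × O (charge -1): no H
  Total hydrogens = 15.

15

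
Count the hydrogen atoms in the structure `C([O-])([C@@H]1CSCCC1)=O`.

9

Hydrogens are implicit in SMILES; fill each atom to its normal valence:
  4 × C: 2 H each → 8
  1 × C: 1 H
  1 × C: no H
  1 × O: no H
  1 × O (charge -1): no H
  1 × S: no H
  Total hydrogens = 9.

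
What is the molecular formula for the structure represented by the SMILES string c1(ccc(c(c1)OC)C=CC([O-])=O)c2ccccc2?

C16H13O3-

Heavy atoms from the SMILES: 16 C, 3 O.
Implicit hydrogens by atom environment:
  8 × C (aromatic): 1 H each → 8
  4 × C (aromatic): no H
  2 × C: 1 H each → 2
  2 × O: no H
  1 × C: 3 H
  1 × C: no H
  1 × O (charge -1): no H
  Total hydrogens = 13.
Net charge -1.
Molecular formula: C16H13O3-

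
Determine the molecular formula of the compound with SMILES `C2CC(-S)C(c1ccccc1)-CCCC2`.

Heavy atoms from the SMILES: 14 C, 1 S.
Implicit hydrogens by atom environment:
  6 × C: 2 H each → 12
  5 × C (aromatic): 1 H each → 5
  2 × C: 1 H each → 2
  1 × C (aromatic): no H
  1 × S: 1 H
  Total hydrogens = 20.
Molecular formula: C14H20S

C14H20S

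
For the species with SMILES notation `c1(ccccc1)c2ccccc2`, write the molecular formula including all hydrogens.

C12H10

Heavy atoms from the SMILES: 12 C.
Implicit hydrogens by atom environment:
  10 × C (aromatic): 1 H each → 10
  2 × C (aromatic): no H
  Total hydrogens = 10.
Molecular formula: C12H10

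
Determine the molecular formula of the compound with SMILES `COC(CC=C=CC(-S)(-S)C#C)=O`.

C9H10O2S2

Heavy atoms from the SMILES: 9 C, 2 O, 2 S.
Implicit hydrogens by atom environment:
  4 × C: no H
  3 × C: 1 H each → 3
  2 × O: no H
  2 × S: 1 H each → 2
  1 × C: 3 H
  1 × C: 2 H
  Total hydrogens = 10.
Molecular formula: C9H10O2S2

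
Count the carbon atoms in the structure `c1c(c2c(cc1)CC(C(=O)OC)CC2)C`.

The symbol for carbon appears 13 times in the SMILES. Lowercase c denotes aromatic carbon and counts toward C.

13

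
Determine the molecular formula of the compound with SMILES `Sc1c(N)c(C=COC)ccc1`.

Heavy atoms from the SMILES: 9 C, 1 N, 1 O, 1 S.
Implicit hydrogens by atom environment:
  3 × C (aromatic): 1 H each → 3
  3 × C (aromatic): no H
  2 × C: 1 H each → 2
  1 × C: 3 H
  1 × N: 2 H
  1 × O: no H
  1 × S: 1 H
  Total hydrogens = 11.
Molecular formula: C9H11NOS

C9H11NOS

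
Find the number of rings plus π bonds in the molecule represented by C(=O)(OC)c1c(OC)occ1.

4

Molecular formula from the SMILES: C7H8O4.
DoU = (2C + 2 + N − H − X)/2 = (2·7 + 2 + 0 − 8 − 0)/2 = 8/2 = 4.
(Structurally: 1 ring(s) + 3 π bond(s) = 4.)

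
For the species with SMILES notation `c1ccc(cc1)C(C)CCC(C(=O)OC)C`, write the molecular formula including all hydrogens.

C14H20O2

Heavy atoms from the SMILES: 14 C, 2 O.
Implicit hydrogens by atom environment:
  5 × C (aromatic): 1 H each → 5
  3 × C: 3 H each → 9
  2 × C: 2 H each → 4
  2 × C: 1 H each → 2
  2 × O: no H
  1 × C: no H
  1 × C (aromatic): no H
  Total hydrogens = 20.
Molecular formula: C14H20O2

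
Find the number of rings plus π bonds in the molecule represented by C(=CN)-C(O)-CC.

Molecular formula from the SMILES: C5H11NO.
DoU = (2C + 2 + N − H − X)/2 = (2·5 + 2 + 1 − 11 − 0)/2 = 2/2 = 1.
(Structurally: 0 ring(s) + 1 π bond(s) = 1.)

1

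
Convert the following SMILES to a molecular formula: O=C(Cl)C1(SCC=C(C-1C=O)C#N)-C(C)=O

Heavy atoms from the SMILES: 10 C, 1 Cl, 1 N, 3 O, 1 S.
Implicit hydrogens by atom environment:
  5 × C: no H
  3 × C: 1 H each → 3
  3 × O: no H
  1 × C: 3 H
  1 × C: 2 H
  1 × Cl: no H
  1 × N: no H
  1 × S: no H
  Total hydrogens = 8.
Molecular formula: C10H8ClNO3S

C10H8ClNO3S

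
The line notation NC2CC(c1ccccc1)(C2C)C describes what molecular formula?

C12H17N

Heavy atoms from the SMILES: 12 C, 1 N.
Implicit hydrogens by atom environment:
  5 × C (aromatic): 1 H each → 5
  2 × C: 3 H each → 6
  2 × C: 1 H each → 2
  1 × C: 2 H
  1 × C: no H
  1 × C (aromatic): no H
  1 × N: 2 H
  Total hydrogens = 17.
Molecular formula: C12H17N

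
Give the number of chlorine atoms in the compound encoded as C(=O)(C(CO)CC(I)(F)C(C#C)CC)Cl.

The symbol for chlorine appears 1 time in the SMILES.

1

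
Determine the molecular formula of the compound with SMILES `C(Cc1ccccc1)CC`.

Heavy atoms from the SMILES: 10 C.
Implicit hydrogens by atom environment:
  5 × C (aromatic): 1 H each → 5
  3 × C: 2 H each → 6
  1 × C: 3 H
  1 × C (aromatic): no H
  Total hydrogens = 14.
Molecular formula: C10H14

C10H14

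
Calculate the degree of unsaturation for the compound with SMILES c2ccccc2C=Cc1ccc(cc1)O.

Molecular formula from the SMILES: C14H12O.
DoU = (2C + 2 + N − H − X)/2 = (2·14 + 2 + 0 − 12 − 0)/2 = 18/2 = 9.
(Structurally: 2 ring(s) + 7 π bond(s) = 9.)

9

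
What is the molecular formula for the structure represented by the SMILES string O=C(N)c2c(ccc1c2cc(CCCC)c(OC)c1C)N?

Heavy atoms from the SMILES: 17 C, 2 N, 2 O.
Implicit hydrogens by atom environment:
  7 × C (aromatic): no H
  3 × C: 3 H each → 9
  3 × C: 2 H each → 6
  3 × C (aromatic): 1 H each → 3
  2 × N: 2 H each → 4
  2 × O: no H
  1 × C: no H
  Total hydrogens = 22.
Molecular formula: C17H22N2O2

C17H22N2O2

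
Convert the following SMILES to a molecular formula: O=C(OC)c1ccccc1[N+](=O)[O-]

C8H7NO4

Heavy atoms from the SMILES: 8 C, 1 N, 4 O.
Implicit hydrogens by atom environment:
  4 × C (aromatic): 1 H each → 4
  3 × O: no H
  2 × C (aromatic): no H
  1 × C: 3 H
  1 × C: no H
  1 × N (charge +1): no H
  1 × O (charge -1): no H
  Total hydrogens = 7.
Molecular formula: C8H7NO4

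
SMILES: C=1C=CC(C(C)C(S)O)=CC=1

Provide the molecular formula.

C9H12OS

Heavy atoms from the SMILES: 9 C, 1 O, 1 S.
Implicit hydrogens by atom environment:
  5 × C (aromatic): 1 H each → 5
  2 × C: 1 H each → 2
  1 × C: 3 H
  1 × C (aromatic): no H
  1 × O: 1 H
  1 × S: 1 H
  Total hydrogens = 12.
Molecular formula: C9H12OS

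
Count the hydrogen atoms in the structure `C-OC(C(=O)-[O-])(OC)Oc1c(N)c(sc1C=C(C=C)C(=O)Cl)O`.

Hydrogens are implicit in SMILES; fill each atom to its normal valence:
  5 × O: no H
  4 × C (aromatic): no H
  4 × C: no H
  2 × C: 3 H each → 6
  2 × C: 1 H each → 2
  1 × C: 2 H
  1 × Cl: no H
  1 × N: 2 H
  1 × O: 1 H
  1 × O (charge -1): no H
  1 × S (aromatic): no H
  Total hydrogens = 13.

13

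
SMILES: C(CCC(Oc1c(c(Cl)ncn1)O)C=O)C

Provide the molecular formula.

C10H13ClN2O3

Heavy atoms from the SMILES: 10 C, 1 Cl, 2 N, 3 O.
Implicit hydrogens by atom environment:
  3 × C: 2 H each → 6
  3 × C (aromatic): no H
  2 × C: 1 H each → 2
  2 × N (aromatic): no H
  2 × O: no H
  1 × C: 3 H
  1 × C (aromatic): 1 H
  1 × Cl: no H
  1 × O: 1 H
  Total hydrogens = 13.
Molecular formula: C10H13ClN2O3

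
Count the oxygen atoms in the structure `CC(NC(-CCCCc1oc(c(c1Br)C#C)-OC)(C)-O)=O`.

The symbol for oxygen appears 4 times in the SMILES.

4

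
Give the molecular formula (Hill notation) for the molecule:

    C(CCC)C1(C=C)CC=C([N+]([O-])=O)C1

C11H17NO2

Heavy atoms from the SMILES: 11 C, 1 N, 2 O.
Implicit hydrogens by atom environment:
  6 × C: 2 H each → 12
  2 × C: 1 H each → 2
  2 × C: no H
  1 × C: 3 H
  1 × N (charge +1): no H
  1 × O: no H
  1 × O (charge -1): no H
  Total hydrogens = 17.
Molecular formula: C11H17NO2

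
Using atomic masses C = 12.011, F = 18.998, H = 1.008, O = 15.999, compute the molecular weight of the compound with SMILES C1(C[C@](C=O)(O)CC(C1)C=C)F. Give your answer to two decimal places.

Molecular formula: C9H13FO2.
M = 9×12.011 + 1×18.998 + 13×1.008 + 2×15.999 = 172.20 g/mol.

172.20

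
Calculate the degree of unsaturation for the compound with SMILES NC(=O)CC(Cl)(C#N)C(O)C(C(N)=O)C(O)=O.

5

Molecular formula from the SMILES: C8H10ClN3O5.
DoU = (2C + 2 + N − H − X)/2 = (2·8 + 2 + 3 − 10 − 1)/2 = 10/2 = 5.
(Structurally: 0 ring(s) + 5 π bond(s) = 5.)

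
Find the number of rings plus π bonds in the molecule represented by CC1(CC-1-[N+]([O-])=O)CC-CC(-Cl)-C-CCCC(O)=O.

Molecular formula from the SMILES: C13H22ClNO4.
DoU = (2C + 2 + N − H − X)/2 = (2·13 + 2 + 1 − 22 − 1)/2 = 6/2 = 3.
(Structurally: 1 ring(s) + 2 π bond(s) = 3.)

3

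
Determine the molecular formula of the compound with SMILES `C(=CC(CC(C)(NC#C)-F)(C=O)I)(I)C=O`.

Heavy atoms from the SMILES: 10 C, 1 F, 2 I, 1 N, 2 O.
Implicit hydrogens by atom environment:
  4 × C: 1 H each → 4
  4 × C: no H
  2 × I: no H
  2 × O: no H
  1 × C: 3 H
  1 × C: 2 H
  1 × F: no H
  1 × N: 1 H
  Total hydrogens = 10.
Molecular formula: C10H10FI2NO2

C10H10FI2NO2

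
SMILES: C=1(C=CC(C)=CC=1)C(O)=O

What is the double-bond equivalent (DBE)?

5

Molecular formula from the SMILES: C8H8O2.
DoU = (2C + 2 + N − H − X)/2 = (2·8 + 2 + 0 − 8 − 0)/2 = 10/2 = 5.
(Structurally: 1 ring(s) + 4 π bond(s) = 5.)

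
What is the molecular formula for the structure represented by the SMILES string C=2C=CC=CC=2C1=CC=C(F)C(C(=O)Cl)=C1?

Heavy atoms from the SMILES: 13 C, 1 Cl, 1 F, 1 O.
Implicit hydrogens by atom environment:
  8 × C (aromatic): 1 H each → 8
  4 × C (aromatic): no H
  1 × C: no H
  1 × Cl: no H
  1 × F: no H
  1 × O: no H
  Total hydrogens = 8.
Molecular formula: C13H8ClFO

C13H8ClFO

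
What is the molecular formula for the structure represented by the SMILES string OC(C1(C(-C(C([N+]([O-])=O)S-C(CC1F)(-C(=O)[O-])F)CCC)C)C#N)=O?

Heavy atoms from the SMILES: 14 C, 2 F, 2 N, 6 O, 1 S.
Implicit hydrogens by atom environment:
  5 × C: no H
  4 × C: 1 H each → 4
  3 × C: 2 H each → 6
  3 × O: no H
  2 × C: 3 H each → 6
  2 × F: no H
  2 × O (charge -1): no H
  1 × N: no H
  1 × N (charge +1): no H
  1 × O: 1 H
  1 × S: no H
  Total hydrogens = 17.
Net charge -1.
Molecular formula: C14H17F2N2O6S-

C14H17F2N2O6S-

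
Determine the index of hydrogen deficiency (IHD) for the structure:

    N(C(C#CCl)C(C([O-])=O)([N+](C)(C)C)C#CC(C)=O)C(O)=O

Molecular formula from the SMILES: C13H15ClN2O5.
DoU = (2C + 2 + N − H − X)/2 = (2·13 + 2 + 2 − 15 − 1)/2 = 14/2 = 7.
(Structurally: 0 ring(s) + 7 π bond(s) = 7.)

7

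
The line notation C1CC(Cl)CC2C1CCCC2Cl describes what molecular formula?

C10H16Cl2

Heavy atoms from the SMILES: 10 C, 2 Cl.
Implicit hydrogens by atom environment:
  6 × C: 2 H each → 12
  4 × C: 1 H each → 4
  2 × Cl: no H
  Total hydrogens = 16.
Molecular formula: C10H16Cl2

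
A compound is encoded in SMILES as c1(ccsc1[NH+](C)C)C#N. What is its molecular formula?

Heavy atoms from the SMILES: 7 C, 2 N, 1 S.
Implicit hydrogens by atom environment:
  2 × C: 3 H each → 6
  2 × C (aromatic): 1 H each → 2
  2 × C (aromatic): no H
  1 × C: no H
  1 × N (charge +1): 1 H
  1 × N: no H
  1 × S (aromatic): no H
  Total hydrogens = 9.
Net charge +1.
Molecular formula: C7H9N2S+

C7H9N2S+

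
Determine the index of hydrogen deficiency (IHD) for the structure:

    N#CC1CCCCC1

3

Molecular formula from the SMILES: C7H11N.
DoU = (2C + 2 + N − H − X)/2 = (2·7 + 2 + 1 − 11 − 0)/2 = 6/2 = 3.
(Structurally: 1 ring(s) + 2 π bond(s) = 3.)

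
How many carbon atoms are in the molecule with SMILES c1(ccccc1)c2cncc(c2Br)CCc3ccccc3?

The symbol for carbon appears 19 times in the SMILES. Lowercase c denotes aromatic carbon and counts toward C.

19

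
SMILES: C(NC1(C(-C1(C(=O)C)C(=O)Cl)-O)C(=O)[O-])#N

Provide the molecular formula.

C8H6ClN2O5-

Heavy atoms from the SMILES: 8 C, 1 Cl, 2 N, 5 O.
Implicit hydrogens by atom environment:
  6 × C: no H
  3 × O: no H
  1 × C: 3 H
  1 × C: 1 H
  1 × Cl: no H
  1 × N: 1 H
  1 × N: no H
  1 × O: 1 H
  1 × O (charge -1): no H
  Total hydrogens = 6.
Net charge -1.
Molecular formula: C8H6ClN2O5-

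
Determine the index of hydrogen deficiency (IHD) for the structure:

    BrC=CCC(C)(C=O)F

Molecular formula from the SMILES: C6H8BrFO.
DoU = (2C + 2 + N − H − X)/2 = (2·6 + 2 + 0 − 8 − 2)/2 = 4/2 = 2.
(Structurally: 0 ring(s) + 2 π bond(s) = 2.)

2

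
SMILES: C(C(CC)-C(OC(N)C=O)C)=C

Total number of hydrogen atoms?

Hydrogens are implicit in SMILES; fill each atom to its normal valence:
  5 × C: 1 H each → 5
  2 × C: 3 H each → 6
  2 × C: 2 H each → 4
  2 × O: no H
  1 × N: 2 H
  Total hydrogens = 17.

17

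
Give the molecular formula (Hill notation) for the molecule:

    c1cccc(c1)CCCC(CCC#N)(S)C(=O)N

C14H18N2OS

Heavy atoms from the SMILES: 14 C, 2 N, 1 O, 1 S.
Implicit hydrogens by atom environment:
  5 × C: 2 H each → 10
  5 × C (aromatic): 1 H each → 5
  3 × C: no H
  1 × C (aromatic): no H
  1 × N: 2 H
  1 × N: no H
  1 × O: no H
  1 × S: 1 H
  Total hydrogens = 18.
Molecular formula: C14H18N2OS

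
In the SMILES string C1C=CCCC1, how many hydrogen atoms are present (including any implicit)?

10

Hydrogens are implicit in SMILES; fill each atom to its normal valence:
  4 × C: 2 H each → 8
  2 × C: 1 H each → 2
  Total hydrogens = 10.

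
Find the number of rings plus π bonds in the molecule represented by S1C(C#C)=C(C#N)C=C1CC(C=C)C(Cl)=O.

Molecular formula from the SMILES: C12H8ClNOS.
DoU = (2C + 2 + N − H − X)/2 = (2·12 + 2 + 1 − 8 − 1)/2 = 18/2 = 9.
(Structurally: 1 ring(s) + 8 π bond(s) = 9.)

9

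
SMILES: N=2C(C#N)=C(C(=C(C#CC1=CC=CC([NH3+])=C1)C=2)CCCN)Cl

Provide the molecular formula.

C17H16ClN4+

Heavy atoms from the SMILES: 17 C, 1 Cl, 4 N.
Implicit hydrogens by atom environment:
  6 × C (aromatic): no H
  5 × C (aromatic): 1 H each → 5
  3 × C: 2 H each → 6
  3 × C: no H
  1 × Cl: no H
  1 × N (charge +1): 3 H
  1 × N: 2 H
  1 × N (aromatic): no H
  1 × N: no H
  Total hydrogens = 16.
Net charge +1.
Molecular formula: C17H16ClN4+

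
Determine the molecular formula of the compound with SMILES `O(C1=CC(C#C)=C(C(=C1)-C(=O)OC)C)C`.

Heavy atoms from the SMILES: 12 C, 3 O.
Implicit hydrogens by atom environment:
  4 × C (aromatic): no H
  3 × C: 3 H each → 9
  3 × O: no H
  2 × C (aromatic): 1 H each → 2
  2 × C: no H
  1 × C: 1 H
  Total hydrogens = 12.
Molecular formula: C12H12O3

C12H12O3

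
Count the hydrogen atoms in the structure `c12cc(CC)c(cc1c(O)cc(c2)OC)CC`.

Hydrogens are implicit in SMILES; fill each atom to its normal valence:
  6 × C (aromatic): no H
  4 × C (aromatic): 1 H each → 4
  3 × C: 3 H each → 9
  2 × C: 2 H each → 4
  1 × O: 1 H
  1 × O: no H
  Total hydrogens = 18.

18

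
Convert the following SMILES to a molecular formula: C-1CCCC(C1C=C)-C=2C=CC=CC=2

Heavy atoms from the SMILES: 14 C.
Implicit hydrogens by atom environment:
  5 × C: 2 H each → 10
  5 × C (aromatic): 1 H each → 5
  3 × C: 1 H each → 3
  1 × C (aromatic): no H
  Total hydrogens = 18.
Molecular formula: C14H18

C14H18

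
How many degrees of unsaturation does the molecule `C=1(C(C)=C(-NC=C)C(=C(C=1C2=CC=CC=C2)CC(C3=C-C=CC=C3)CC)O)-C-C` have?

13

Molecular formula from the SMILES: C27H31NO.
DoU = (2C + 2 + N − H − X)/2 = (2·27 + 2 + 1 − 31 − 0)/2 = 26/2 = 13.
(Structurally: 3 ring(s) + 10 π bond(s) = 13.)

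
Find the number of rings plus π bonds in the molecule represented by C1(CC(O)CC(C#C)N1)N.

Molecular formula from the SMILES: C7H12N2O.
DoU = (2C + 2 + N − H − X)/2 = (2·7 + 2 + 2 − 12 − 0)/2 = 6/2 = 3.
(Structurally: 1 ring(s) + 2 π bond(s) = 3.)

3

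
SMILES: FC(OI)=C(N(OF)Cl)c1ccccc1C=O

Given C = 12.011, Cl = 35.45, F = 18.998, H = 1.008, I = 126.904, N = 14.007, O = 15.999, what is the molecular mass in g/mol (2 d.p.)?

Molecular formula: C9H5ClF2INO3.
M = 9×12.011 + 1×35.45 + 2×18.998 + 5×1.008 + 1×126.904 + 1×14.007 + 3×15.999 = 375.49 g/mol.

375.49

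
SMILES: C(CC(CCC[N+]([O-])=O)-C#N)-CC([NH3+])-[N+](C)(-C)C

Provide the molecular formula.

Heavy atoms from the SMILES: 12 C, 4 N, 2 O.
Implicit hydrogens by atom environment:
  6 × C: 2 H each → 12
  3 × C: 3 H each → 9
  2 × C: 1 H each → 2
  2 × N (charge +1): no H
  1 × C: no H
  1 × N (charge +1): 3 H
  1 × N: no H
  1 × O: no H
  1 × O (charge -1): no H
  Total hydrogens = 26.
Net charge +2.
Molecular formula: [C12H26N4O2]2+

[C12H26N4O2]2+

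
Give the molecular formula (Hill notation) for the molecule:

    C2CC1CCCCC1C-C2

C10H18

Heavy atoms from the SMILES: 10 C.
Implicit hydrogens by atom environment:
  8 × C: 2 H each → 16
  2 × C: 1 H each → 2
  Total hydrogens = 18.
Molecular formula: C10H18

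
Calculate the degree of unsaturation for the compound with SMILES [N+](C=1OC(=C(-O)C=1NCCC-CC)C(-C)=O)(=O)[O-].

5

Molecular formula from the SMILES: C11H16N2O5.
DoU = (2C + 2 + N − H − X)/2 = (2·11 + 2 + 2 − 16 − 0)/2 = 10/2 = 5.
(Structurally: 1 ring(s) + 4 π bond(s) = 5.)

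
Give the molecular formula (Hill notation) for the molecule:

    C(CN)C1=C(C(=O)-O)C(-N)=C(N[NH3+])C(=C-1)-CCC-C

C13H23N4O2+

Heavy atoms from the SMILES: 13 C, 4 N, 2 O.
Implicit hydrogens by atom environment:
  5 × C: 2 H each → 10
  5 × C (aromatic): no H
  2 × N: 2 H each → 4
  1 × C: 3 H
  1 × C (aromatic): 1 H
  1 × C: no H
  1 × N (charge +1): 3 H
  1 × N: 1 H
  1 × O: 1 H
  1 × O: no H
  Total hydrogens = 23.
Net charge +1.
Molecular formula: C13H23N4O2+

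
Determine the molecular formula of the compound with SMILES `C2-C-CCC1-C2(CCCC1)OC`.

Heavy atoms from the SMILES: 11 C, 1 O.
Implicit hydrogens by atom environment:
  8 × C: 2 H each → 16
  1 × C: 3 H
  1 × C: 1 H
  1 × C: no H
  1 × O: no H
  Total hydrogens = 20.
Molecular formula: C11H20O

C11H20O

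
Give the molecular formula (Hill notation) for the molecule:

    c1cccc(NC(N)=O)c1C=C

Heavy atoms from the SMILES: 9 C, 2 N, 1 O.
Implicit hydrogens by atom environment:
  4 × C (aromatic): 1 H each → 4
  2 × C (aromatic): no H
  1 × C: 2 H
  1 × C: 1 H
  1 × C: no H
  1 × N: 2 H
  1 × N: 1 H
  1 × O: no H
  Total hydrogens = 10.
Molecular formula: C9H10N2O

C9H10N2O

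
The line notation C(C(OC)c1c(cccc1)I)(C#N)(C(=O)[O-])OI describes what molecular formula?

C11H8I2NO4-

Heavy atoms from the SMILES: 11 C, 2 I, 1 N, 4 O.
Implicit hydrogens by atom environment:
  4 × C (aromatic): 1 H each → 4
  3 × C: no H
  3 × O: no H
  2 × C (aromatic): no H
  2 × I: no H
  1 × C: 3 H
  1 × C: 1 H
  1 × N: no H
  1 × O (charge -1): no H
  Total hydrogens = 8.
Net charge -1.
Molecular formula: C11H8I2NO4-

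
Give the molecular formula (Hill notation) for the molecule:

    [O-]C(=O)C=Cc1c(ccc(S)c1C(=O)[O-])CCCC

Heavy atoms from the SMILES: 14 C, 4 O, 1 S.
Implicit hydrogens by atom environment:
  4 × C (aromatic): no H
  3 × C: 2 H each → 6
  2 × C (aromatic): 1 H each → 2
  2 × C: 1 H each → 2
  2 × C: no H
  2 × O: no H
  2 × O (charge -1): no H
  1 × C: 3 H
  1 × S: 1 H
  Total hydrogens = 14.
Net charge -2.
Molecular formula: [C14H14O4S]2-

[C14H14O4S]2-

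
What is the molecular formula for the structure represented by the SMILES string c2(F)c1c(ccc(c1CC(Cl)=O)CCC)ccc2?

Heavy atoms from the SMILES: 15 C, 1 Cl, 1 F, 1 O.
Implicit hydrogens by atom environment:
  5 × C (aromatic): 1 H each → 5
  5 × C (aromatic): no H
  3 × C: 2 H each → 6
  1 × C: 3 H
  1 × C: no H
  1 × Cl: no H
  1 × F: no H
  1 × O: no H
  Total hydrogens = 14.
Molecular formula: C15H14ClFO

C15H14ClFO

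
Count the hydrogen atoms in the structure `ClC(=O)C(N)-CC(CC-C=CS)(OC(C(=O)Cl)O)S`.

Hydrogens are implicit in SMILES; fill each atom to its normal valence:
  4 × C: 1 H each → 4
  3 × C: 2 H each → 6
  3 × C: no H
  3 × O: no H
  2 × Cl: no H
  2 × S: 1 H each → 2
  1 × N: 2 H
  1 × O: 1 H
  Total hydrogens = 15.

15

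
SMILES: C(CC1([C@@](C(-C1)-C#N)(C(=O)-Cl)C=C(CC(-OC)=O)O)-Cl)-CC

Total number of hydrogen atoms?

Hydrogens are implicit in SMILES; fill each atom to its normal valence:
  6 × C: no H
  5 × C: 2 H each → 10
  3 × O: no H
  2 × C: 3 H each → 6
  2 × C: 1 H each → 2
  2 × Cl: no H
  1 × N: no H
  1 × O: 1 H
  Total hydrogens = 19.

19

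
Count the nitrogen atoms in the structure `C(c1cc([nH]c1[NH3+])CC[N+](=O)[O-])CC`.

The symbol for nitrogen appears 3 times in the SMILES.

3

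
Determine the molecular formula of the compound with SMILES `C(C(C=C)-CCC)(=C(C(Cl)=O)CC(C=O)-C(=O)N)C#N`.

Heavy atoms from the SMILES: 14 C, 1 Cl, 2 N, 3 O.
Implicit hydrogens by atom environment:
  5 × C: no H
  4 × C: 2 H each → 8
  4 × C: 1 H each → 4
  3 × O: no H
  1 × C: 3 H
  1 × Cl: no H
  1 × N: 2 H
  1 × N: no H
  Total hydrogens = 17.
Molecular formula: C14H17ClN2O3

C14H17ClN2O3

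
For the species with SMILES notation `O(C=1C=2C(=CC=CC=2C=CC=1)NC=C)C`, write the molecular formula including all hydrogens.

C13H13NO

Heavy atoms from the SMILES: 13 C, 1 N, 1 O.
Implicit hydrogens by atom environment:
  6 × C (aromatic): 1 H each → 6
  4 × C (aromatic): no H
  1 × C: 3 H
  1 × C: 2 H
  1 × C: 1 H
  1 × N: 1 H
  1 × O: no H
  Total hydrogens = 13.
Molecular formula: C13H13NO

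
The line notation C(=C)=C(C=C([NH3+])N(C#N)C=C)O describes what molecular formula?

C8H10N3O+

Heavy atoms from the SMILES: 8 C, 3 N, 1 O.
Implicit hydrogens by atom environment:
  4 × C: no H
  2 × C: 2 H each → 4
  2 × C: 1 H each → 2
  2 × N: no H
  1 × N (charge +1): 3 H
  1 × O: 1 H
  Total hydrogens = 10.
Net charge +1.
Molecular formula: C8H10N3O+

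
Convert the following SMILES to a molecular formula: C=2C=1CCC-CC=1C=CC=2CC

C12H16

Heavy atoms from the SMILES: 12 C.
Implicit hydrogens by atom environment:
  5 × C: 2 H each → 10
  3 × C (aromatic): 1 H each → 3
  3 × C (aromatic): no H
  1 × C: 3 H
  Total hydrogens = 16.
Molecular formula: C12H16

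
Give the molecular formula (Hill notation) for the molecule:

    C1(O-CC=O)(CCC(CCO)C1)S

C9H16O3S

Heavy atoms from the SMILES: 9 C, 3 O, 1 S.
Implicit hydrogens by atom environment:
  6 × C: 2 H each → 12
  2 × C: 1 H each → 2
  2 × O: no H
  1 × C: no H
  1 × O: 1 H
  1 × S: 1 H
  Total hydrogens = 16.
Molecular formula: C9H16O3S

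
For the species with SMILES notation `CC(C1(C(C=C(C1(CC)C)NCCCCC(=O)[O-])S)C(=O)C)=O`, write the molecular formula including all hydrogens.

Heavy atoms from the SMILES: 17 C, 1 N, 4 O, 1 S.
Implicit hydrogens by atom environment:
  6 × C: no H
  5 × C: 2 H each → 10
  4 × C: 3 H each → 12
  3 × O: no H
  2 × C: 1 H each → 2
  1 × N: 1 H
  1 × O (charge -1): no H
  1 × S: 1 H
  Total hydrogens = 26.
Net charge -1.
Molecular formula: C17H26NO4S-

C17H26NO4S-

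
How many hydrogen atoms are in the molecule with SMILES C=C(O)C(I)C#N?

Hydrogens are implicit in SMILES; fill each atom to its normal valence:
  2 × C: no H
  1 × C: 2 H
  1 × C: 1 H
  1 × I: no H
  1 × N: no H
  1 × O: 1 H
  Total hydrogens = 4.

4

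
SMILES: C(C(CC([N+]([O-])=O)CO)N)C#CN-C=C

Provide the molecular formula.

Heavy atoms from the SMILES: 9 C, 3 N, 3 O.
Implicit hydrogens by atom environment:
  4 × C: 2 H each → 8
  3 × C: 1 H each → 3
  2 × C: no H
  1 × N: 2 H
  1 × N: 1 H
  1 × N (charge +1): no H
  1 × O: 1 H
  1 × O: no H
  1 × O (charge -1): no H
  Total hydrogens = 15.
Molecular formula: C9H15N3O3

C9H15N3O3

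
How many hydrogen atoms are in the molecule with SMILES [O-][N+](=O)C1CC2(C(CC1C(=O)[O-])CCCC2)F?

Hydrogens are implicit in SMILES; fill each atom to its normal valence:
  6 × C: 2 H each → 12
  3 × C: 1 H each → 3
  2 × C: no H
  2 × O: no H
  2 × O (charge -1): no H
  1 × F: no H
  1 × N (charge +1): no H
  Total hydrogens = 15.

15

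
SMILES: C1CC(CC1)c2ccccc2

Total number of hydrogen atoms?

14

Hydrogens are implicit in SMILES; fill each atom to its normal valence:
  5 × C (aromatic): 1 H each → 5
  4 × C: 2 H each → 8
  1 × C: 1 H
  1 × C (aromatic): no H
  Total hydrogens = 14.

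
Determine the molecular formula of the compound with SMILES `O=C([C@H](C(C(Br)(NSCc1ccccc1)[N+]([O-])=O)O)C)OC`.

C13H17BrN2O5S

Heavy atoms from the SMILES: 1 Br, 13 C, 2 N, 5 O, 1 S.
Implicit hydrogens by atom environment:
  5 × C (aromatic): 1 H each → 5
  3 × O: no H
  2 × C: 3 H each → 6
  2 × C: 1 H each → 2
  2 × C: no H
  1 × Br: no H
  1 × C: 2 H
  1 × C (aromatic): no H
  1 × N: 1 H
  1 × N (charge +1): no H
  1 × O: 1 H
  1 × O (charge -1): no H
  1 × S: no H
  Total hydrogens = 17.
Molecular formula: C13H17BrN2O5S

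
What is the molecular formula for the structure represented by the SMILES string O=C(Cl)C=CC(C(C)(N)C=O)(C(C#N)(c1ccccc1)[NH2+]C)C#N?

C17H18ClN4O2+

Heavy atoms from the SMILES: 17 C, 1 Cl, 4 N, 2 O.
Implicit hydrogens by atom environment:
  6 × C: no H
  5 × C (aromatic): 1 H each → 5
  3 × C: 1 H each → 3
  2 × C: 3 H each → 6
  2 × N: no H
  2 × O: no H
  1 × C (aromatic): no H
  1 × Cl: no H
  1 × N: 2 H
  1 × N (charge +1): 2 H
  Total hydrogens = 18.
Net charge +1.
Molecular formula: C17H18ClN4O2+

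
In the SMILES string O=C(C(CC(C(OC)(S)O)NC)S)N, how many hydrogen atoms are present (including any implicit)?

Hydrogens are implicit in SMILES; fill each atom to its normal valence:
  2 × C: 3 H each → 6
  2 × C: 1 H each → 2
  2 × C: no H
  2 × O: no H
  2 × S: 1 H each → 2
  1 × C: 2 H
  1 × N: 2 H
  1 × N: 1 H
  1 × O: 1 H
  Total hydrogens = 16.

16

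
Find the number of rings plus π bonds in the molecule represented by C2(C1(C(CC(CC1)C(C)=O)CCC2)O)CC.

3

Molecular formula from the SMILES: C14H24O2.
DoU = (2C + 2 + N − H − X)/2 = (2·14 + 2 + 0 − 24 − 0)/2 = 6/2 = 3.
(Structurally: 2 ring(s) + 1 π bond(s) = 3.)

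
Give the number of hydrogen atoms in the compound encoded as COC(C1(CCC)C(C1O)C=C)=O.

Hydrogens are implicit in SMILES; fill each atom to its normal valence:
  3 × C: 2 H each → 6
  3 × C: 1 H each → 3
  2 × C: 3 H each → 6
  2 × C: no H
  2 × O: no H
  1 × O: 1 H
  Total hydrogens = 16.

16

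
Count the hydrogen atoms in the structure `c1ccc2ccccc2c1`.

Hydrogens are implicit in SMILES; fill each atom to its normal valence:
  8 × C (aromatic): 1 H each → 8
  2 × C (aromatic): no H
  Total hydrogens = 8.

8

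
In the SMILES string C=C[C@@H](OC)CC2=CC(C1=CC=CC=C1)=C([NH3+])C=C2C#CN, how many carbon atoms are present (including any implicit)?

The symbol for carbon appears 19 times in the SMILES.

19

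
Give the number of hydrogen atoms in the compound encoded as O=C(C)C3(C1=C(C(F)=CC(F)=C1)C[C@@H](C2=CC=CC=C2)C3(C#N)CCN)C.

22

Hydrogens are implicit in SMILES; fill each atom to its normal valence:
  7 × C (aromatic): 1 H each → 7
  5 × C (aromatic): no H
  4 × C: no H
  3 × C: 2 H each → 6
  2 × C: 3 H each → 6
  2 × F: no H
  1 × C: 1 H
  1 × N: 2 H
  1 × N: no H
  1 × O: no H
  Total hydrogens = 22.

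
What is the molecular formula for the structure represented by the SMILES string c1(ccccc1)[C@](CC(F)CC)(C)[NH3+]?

Heavy atoms from the SMILES: 12 C, 1 F, 1 N.
Implicit hydrogens by atom environment:
  5 × C (aromatic): 1 H each → 5
  2 × C: 3 H each → 6
  2 × C: 2 H each → 4
  1 × C: 1 H
  1 × C: no H
  1 × C (aromatic): no H
  1 × F: no H
  1 × N (charge +1): 3 H
  Total hydrogens = 19.
Net charge +1.
Molecular formula: C12H19FN+

C12H19FN+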